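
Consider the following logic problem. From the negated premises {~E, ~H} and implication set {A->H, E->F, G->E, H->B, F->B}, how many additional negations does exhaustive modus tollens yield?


Initial negated facts: {~E, ~H}
Apply modus tollens to closure:
  ~H and A->H  =>  ~A
  ~E and G->E  =>  ~G
Final negated: {~A, ~E, ~G, ~H}
New negations: {~A, ~G}
Count = 2

2


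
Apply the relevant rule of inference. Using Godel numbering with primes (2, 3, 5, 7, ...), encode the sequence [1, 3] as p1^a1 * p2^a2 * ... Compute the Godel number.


Encode each element as an exponent of the corresponding prime:
  2^1 = 2
  3^3 = 27
Product = 2 * 27 = 54

54


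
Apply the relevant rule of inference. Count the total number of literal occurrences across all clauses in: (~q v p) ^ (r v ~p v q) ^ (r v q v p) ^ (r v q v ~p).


Counting literals in each clause:
Clause 1: 2 literal(s)
Clause 2: 3 literal(s)
Clause 3: 3 literal(s)
Clause 4: 3 literal(s)
Total = 11

11


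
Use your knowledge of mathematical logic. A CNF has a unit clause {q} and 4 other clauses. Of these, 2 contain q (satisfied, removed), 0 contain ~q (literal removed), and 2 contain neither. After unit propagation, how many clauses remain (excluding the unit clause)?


Satisfied (removed): 2
Shortened (remain): 0
Unchanged (remain): 2
Remaining = 0 + 2 = 2

2


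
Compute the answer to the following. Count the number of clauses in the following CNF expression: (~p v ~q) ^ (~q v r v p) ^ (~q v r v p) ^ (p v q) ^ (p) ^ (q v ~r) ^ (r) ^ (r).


A CNF formula is a conjunction of clauses.
Clauses are separated by ^.
Counting the conjuncts: 8 clauses.

8


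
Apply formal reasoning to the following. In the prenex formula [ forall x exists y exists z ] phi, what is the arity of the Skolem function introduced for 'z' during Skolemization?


Quantifier prefix: forall x exists y exists z
'z' is existentially quantified at position 3.
Universal variables preceding it: x
Skolem function arity = 1

1


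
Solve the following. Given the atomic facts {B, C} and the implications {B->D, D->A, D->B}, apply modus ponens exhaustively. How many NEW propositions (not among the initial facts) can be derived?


Initial facts: {B, C}
Apply modus ponens to closure:
  B and B->D  =>  D
  D and D->A  =>  A
Final known: {A, B, C, D}
New propositions: {A, D}
Count = 2

2


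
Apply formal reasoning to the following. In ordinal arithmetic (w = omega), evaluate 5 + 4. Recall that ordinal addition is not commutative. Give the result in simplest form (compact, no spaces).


Compute 5 + 4.
Ordinal + is associative but NOT commutative; for finite n>0, n + w = w but w + n stays w+n.
Both operands finite; ordinal + agrees with natural +: 5 + 4 = 9.
Result = 9

9


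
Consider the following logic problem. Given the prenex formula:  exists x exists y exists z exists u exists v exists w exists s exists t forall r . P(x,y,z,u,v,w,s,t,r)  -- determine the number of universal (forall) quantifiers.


Quantifier prefix: exists x exists y exists z exists u exists v exists w exists s exists t forall r
Mark each quantifier type:
  E E E E E E E E U
Universal count = 1, Existential count = 8
Asked for universal (forall) quantifiers: 1

1


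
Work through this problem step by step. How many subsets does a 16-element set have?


The power set of a set with n elements has 2^n elements.
|P(S)| = 2^16 = 65536

65536


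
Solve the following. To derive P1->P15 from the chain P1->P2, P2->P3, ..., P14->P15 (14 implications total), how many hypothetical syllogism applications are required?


With 14 implications in a chain connecting 15 propositions:
P1->P2, P2->P3, ..., P14->P15
Steps needed = (number of implications) - 1 = 14 - 1 = 13

13


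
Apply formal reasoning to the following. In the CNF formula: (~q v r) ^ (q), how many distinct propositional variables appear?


Identify each variable that appears in the formula.
Variables found: q, r
Count = 2

2


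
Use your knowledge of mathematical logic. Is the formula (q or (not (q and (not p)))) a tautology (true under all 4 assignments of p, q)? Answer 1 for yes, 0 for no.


Check all 4 assignments:
p=0, q=0: 1
p=0, q=1: 1
p=1, q=0: 1
p=1, q=1: 1
Satisfying count = 4/4.
Tautology iff count = 4: yes.

1


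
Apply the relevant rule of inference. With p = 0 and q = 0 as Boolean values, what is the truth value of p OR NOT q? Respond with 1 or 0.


p = 0, q = 0
Operation: p OR NOT q
Evaluate: 0 OR NOT 0 = 1

1


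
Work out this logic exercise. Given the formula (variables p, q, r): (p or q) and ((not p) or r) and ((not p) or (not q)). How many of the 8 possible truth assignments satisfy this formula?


Evaluate all 8 assignments for p, q, r:
p=0, q=0, r=0: 0
p=0, q=0, r=1: 0
p=0, q=1, r=0: 1
p=0, q=1, r=1: 1
p=1, q=0, r=0: 0
p=1, q=0, r=1: 1
p=1, q=1, r=0: 0
p=1, q=1, r=1: 0
Satisfying count = 3

3


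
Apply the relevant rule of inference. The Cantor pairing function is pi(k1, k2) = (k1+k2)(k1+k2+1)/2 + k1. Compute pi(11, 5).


k1 + k2 = 16
(k1+k2)(k1+k2+1)/2 = 16 * 17 / 2 = 136
pi = 136 + 11 = 147

147


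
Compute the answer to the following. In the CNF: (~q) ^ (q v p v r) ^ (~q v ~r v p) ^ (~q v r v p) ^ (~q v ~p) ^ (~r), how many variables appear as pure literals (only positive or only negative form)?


Check each variable for pure literal status:
p: mixed (not pure)
q: mixed (not pure)
r: mixed (not pure)
Pure literal count = 0

0


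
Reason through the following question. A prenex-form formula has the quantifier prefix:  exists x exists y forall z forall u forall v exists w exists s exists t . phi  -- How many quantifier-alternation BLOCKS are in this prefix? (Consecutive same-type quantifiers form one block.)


Quantifier-type sequence: E E A A A E E E  (A=forall, E=exists)
Group into maximal same-type runs:
  Ex2 | Ax3 | Ex3
Number of blocks = 3

3


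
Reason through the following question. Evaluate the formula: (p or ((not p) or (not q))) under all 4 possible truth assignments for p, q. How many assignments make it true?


Check all 4 assignments:
p=0, q=0: 1
p=0, q=1: 1
p=1, q=0: 1
p=1, q=1: 1
Count of True = 4

4


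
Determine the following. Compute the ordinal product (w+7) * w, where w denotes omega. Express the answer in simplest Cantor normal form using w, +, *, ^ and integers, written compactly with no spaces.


Compute (w+7) * w.
Ordinal * is associative and left-distributive over +, but NOT commutative; for finite n>1, n*w = w but w*n stays w*n.
(w+7) * w = sup{(w+7)*k : k<w} = sup{w*k+7} = w^2 (the +7 tail is absorbed in the limit).
Result = w^2

w^2


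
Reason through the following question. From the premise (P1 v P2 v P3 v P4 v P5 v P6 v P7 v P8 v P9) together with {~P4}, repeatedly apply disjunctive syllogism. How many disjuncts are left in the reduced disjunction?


Original disjuncts (9): P1, P2, P3, P4, P5, P6, P7, P8, P9
Negated (eliminate): ~P4
Remaining disjuncts: P1, P2, P3, P5, P6, P7, P8, P9
Count = 9 - 1 = 8

8


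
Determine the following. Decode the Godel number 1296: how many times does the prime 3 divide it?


Factorize 1296 by dividing by 3 repeatedly.
Division steps: 3 divides 1296 exactly 4 time(s).
Exponent of 3 = 4

4


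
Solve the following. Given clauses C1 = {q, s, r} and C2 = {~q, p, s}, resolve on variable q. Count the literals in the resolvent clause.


Remove q from C1 and ~q from C2.
C1 remainder: {s, r}
C2 remainder: {p, s}
Union (resolvent): {p, r, s}
Resolvent has 3 literal(s).

3


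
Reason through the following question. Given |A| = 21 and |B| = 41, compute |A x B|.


The Cartesian product A x B contains all ordered pairs (a, b).
|A x B| = |A| * |B| = 21 * 41 = 861

861


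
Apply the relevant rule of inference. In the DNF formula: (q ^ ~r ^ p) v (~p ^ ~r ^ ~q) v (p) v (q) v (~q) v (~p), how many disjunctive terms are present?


A DNF formula is a disjunction of terms (conjunctions).
Terms are separated by v.
Counting the disjuncts: 6 terms.

6


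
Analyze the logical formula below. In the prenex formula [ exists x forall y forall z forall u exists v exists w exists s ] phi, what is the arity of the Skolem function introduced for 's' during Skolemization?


Quantifier prefix: exists x forall y forall z forall u exists v exists w exists s
's' is existentially quantified at position 7.
Universal variables preceding it: y, z, u
Skolem function arity = 3

3


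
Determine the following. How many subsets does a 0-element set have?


The power set of a set with n elements has 2^n elements.
|P(S)| = 2^0 = 1

1


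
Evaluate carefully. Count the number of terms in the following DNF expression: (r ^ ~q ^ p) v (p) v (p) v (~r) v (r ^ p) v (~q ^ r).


A DNF formula is a disjunction of terms (conjunctions).
Terms are separated by v.
Counting the disjuncts: 6 terms.

6


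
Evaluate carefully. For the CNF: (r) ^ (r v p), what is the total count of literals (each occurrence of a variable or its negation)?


Counting literals in each clause:
Clause 1: 1 literal(s)
Clause 2: 2 literal(s)
Total = 3

3


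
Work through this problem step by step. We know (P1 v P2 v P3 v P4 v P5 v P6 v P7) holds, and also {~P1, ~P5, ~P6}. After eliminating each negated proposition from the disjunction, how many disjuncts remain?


Original disjuncts (7): P1, P2, P3, P4, P5, P6, P7
Negated (eliminate): ~P1, ~P5, ~P6
Remaining disjuncts: P2, P3, P4, P7
Count = 7 - 3 = 4

4


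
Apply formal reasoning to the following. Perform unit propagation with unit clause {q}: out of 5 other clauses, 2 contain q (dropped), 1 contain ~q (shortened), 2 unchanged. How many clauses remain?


Satisfied (removed): 2
Shortened (remain): 1
Unchanged (remain): 2
Remaining = 1 + 2 = 3

3


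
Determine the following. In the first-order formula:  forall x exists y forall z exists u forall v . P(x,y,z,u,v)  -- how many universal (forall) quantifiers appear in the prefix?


Quantifier prefix: forall x exists y forall z exists u forall v
Mark each quantifier type:
  U E U E U
Universal count = 3, Existential count = 2
Asked for universal (forall) quantifiers: 3

3


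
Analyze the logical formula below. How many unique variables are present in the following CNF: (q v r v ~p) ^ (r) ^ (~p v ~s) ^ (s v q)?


Identify each variable that appears in the formula.
Variables found: p, q, r, s
Count = 4

4


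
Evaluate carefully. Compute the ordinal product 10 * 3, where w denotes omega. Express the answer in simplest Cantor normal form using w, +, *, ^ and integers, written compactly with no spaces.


Compute 10 * 3.
Ordinal * is associative and left-distributive over +, but NOT commutative; for finite n>1, n*w = w but w*n stays w*n.
Both finite; ordinal * agrees with natural *: 10 * 3 = 30.
Result = 30

30


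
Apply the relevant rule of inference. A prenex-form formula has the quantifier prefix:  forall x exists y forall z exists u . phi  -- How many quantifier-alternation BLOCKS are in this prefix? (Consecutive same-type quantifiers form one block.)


Quantifier-type sequence: A E A E  (A=forall, E=exists)
Group into maximal same-type runs:
  Ax1 | Ex1 | Ax1 | Ex1
Number of blocks = 4

4


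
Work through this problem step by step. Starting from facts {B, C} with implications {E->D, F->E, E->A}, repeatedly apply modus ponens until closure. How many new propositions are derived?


Initial facts: {B, C}
Apply modus ponens to closure:
  (no implication fires)
Final known: {B, C}
New propositions: {(none)}
Count = 0

0


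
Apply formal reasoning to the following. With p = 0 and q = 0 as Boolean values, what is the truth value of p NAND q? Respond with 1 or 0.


p = 0, q = 0
Operation: p NAND q
Evaluate: 0 NAND 0 = 1

1


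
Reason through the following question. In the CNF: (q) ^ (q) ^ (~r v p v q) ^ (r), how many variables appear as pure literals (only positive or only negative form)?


Check each variable for pure literal status:
p: pure positive
q: pure positive
r: mixed (not pure)
Pure literal count = 2

2


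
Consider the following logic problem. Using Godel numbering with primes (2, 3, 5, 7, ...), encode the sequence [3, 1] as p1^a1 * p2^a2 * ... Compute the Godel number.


Encode each element as an exponent of the corresponding prime:
  2^3 = 8
  3^1 = 3
Product = 8 * 3 = 24

24


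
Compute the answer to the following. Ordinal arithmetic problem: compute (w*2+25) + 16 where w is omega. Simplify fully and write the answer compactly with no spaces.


Compute (w*2+25) + 16.
Ordinal + is associative but NOT commutative; for finite n>0, n + w = w but w + n stays w+n.
By associativity: (w*2+25) + 16 = w*2 + (25+16) = w*2+41.
Result = w*2+41

w*2+41


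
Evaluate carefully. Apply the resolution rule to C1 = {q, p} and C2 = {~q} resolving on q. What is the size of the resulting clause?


Remove q from C1 and ~q from C2.
C1 remainder: {p}
C2 remainder: {}
Union (resolvent): {p}
Resolvent has 1 literal(s).

1


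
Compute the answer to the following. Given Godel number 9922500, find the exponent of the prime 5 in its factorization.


Factorize 9922500 by dividing by 5 repeatedly.
Division steps: 5 divides 9922500 exactly 4 time(s).
Exponent of 5 = 4

4


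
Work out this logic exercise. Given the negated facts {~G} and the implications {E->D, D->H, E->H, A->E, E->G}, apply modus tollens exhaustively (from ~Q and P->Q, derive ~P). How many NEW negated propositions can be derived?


Initial negated facts: {~G}
Apply modus tollens to closure:
  ~G and E->G  =>  ~E
  ~E and A->E  =>  ~A
Final negated: {~A, ~E, ~G}
New negations: {~A, ~E}
Count = 2

2


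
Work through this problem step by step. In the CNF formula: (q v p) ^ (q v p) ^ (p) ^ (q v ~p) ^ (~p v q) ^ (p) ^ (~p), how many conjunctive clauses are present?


A CNF formula is a conjunction of clauses.
Clauses are separated by ^.
Counting the conjuncts: 7 clauses.

7


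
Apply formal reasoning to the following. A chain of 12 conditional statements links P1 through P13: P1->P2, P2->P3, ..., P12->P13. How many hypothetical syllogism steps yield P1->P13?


With 12 implications in a chain connecting 13 propositions:
P1->P2, P2->P3, ..., P12->P13
Steps needed = (number of implications) - 1 = 12 - 1 = 11

11


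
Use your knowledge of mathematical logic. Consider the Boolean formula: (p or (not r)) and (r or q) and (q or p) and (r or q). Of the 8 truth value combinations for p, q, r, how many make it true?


Evaluate all 8 assignments for p, q, r:
p=0, q=0, r=0: 0
p=0, q=0, r=1: 0
p=0, q=1, r=0: 1
p=0, q=1, r=1: 0
p=1, q=0, r=0: 0
p=1, q=0, r=1: 1
p=1, q=1, r=0: 1
p=1, q=1, r=1: 1
Satisfying count = 4

4


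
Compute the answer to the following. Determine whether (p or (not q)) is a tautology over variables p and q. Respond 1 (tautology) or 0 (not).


Check all 4 assignments:
p=0, q=0: 1
p=0, q=1: 0
p=1, q=0: 1
p=1, q=1: 1
Satisfying count = 3/4.
Tautology iff count = 4: no.

0


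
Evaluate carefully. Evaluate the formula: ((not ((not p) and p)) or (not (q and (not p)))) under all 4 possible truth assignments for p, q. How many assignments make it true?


Check all 4 assignments:
p=0, q=0: 1
p=0, q=1: 1
p=1, q=0: 1
p=1, q=1: 1
Count of True = 4

4


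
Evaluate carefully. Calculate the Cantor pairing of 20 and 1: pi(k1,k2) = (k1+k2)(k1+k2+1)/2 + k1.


k1 + k2 = 21
(k1+k2)(k1+k2+1)/2 = 21 * 22 / 2 = 231
pi = 231 + 20 = 251

251


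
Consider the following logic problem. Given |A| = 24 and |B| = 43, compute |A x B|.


The Cartesian product A x B contains all ordered pairs (a, b).
|A x B| = |A| * |B| = 24 * 43 = 1032

1032


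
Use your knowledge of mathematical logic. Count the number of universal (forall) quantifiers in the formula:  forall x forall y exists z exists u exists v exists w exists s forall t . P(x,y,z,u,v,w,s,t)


Quantifier prefix: forall x forall y exists z exists u exists v exists w exists s forall t
Mark each quantifier type:
  U U E E E E E U
Universal count = 3, Existential count = 5
Asked for universal (forall) quantifiers: 3

3


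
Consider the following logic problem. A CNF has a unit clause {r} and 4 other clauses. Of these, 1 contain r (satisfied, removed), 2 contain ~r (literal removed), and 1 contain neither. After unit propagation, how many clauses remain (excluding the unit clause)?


Satisfied (removed): 1
Shortened (remain): 2
Unchanged (remain): 1
Remaining = 2 + 1 = 3

3


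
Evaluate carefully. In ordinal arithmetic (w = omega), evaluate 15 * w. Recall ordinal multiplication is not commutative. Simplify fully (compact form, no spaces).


Compute 15 * w.
Ordinal * is associative and left-distributive over +, but NOT commutative; for finite n>1, n*w = w but w*n stays w*n.
For finite n>0, n * w = sup{n*k : k<w} = w. So 15 * w = w.
Result = w

w


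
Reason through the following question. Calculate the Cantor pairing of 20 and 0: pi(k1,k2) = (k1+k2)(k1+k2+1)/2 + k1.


k1 + k2 = 20
(k1+k2)(k1+k2+1)/2 = 20 * 21 / 2 = 210
pi = 210 + 20 = 230

230


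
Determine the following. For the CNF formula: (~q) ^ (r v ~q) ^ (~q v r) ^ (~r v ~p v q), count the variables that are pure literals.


Check each variable for pure literal status:
p: pure negative
q: mixed (not pure)
r: mixed (not pure)
Pure literal count = 1

1


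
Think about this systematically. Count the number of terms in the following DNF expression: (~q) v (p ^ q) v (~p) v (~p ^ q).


A DNF formula is a disjunction of terms (conjunctions).
Terms are separated by v.
Counting the disjuncts: 4 terms.

4


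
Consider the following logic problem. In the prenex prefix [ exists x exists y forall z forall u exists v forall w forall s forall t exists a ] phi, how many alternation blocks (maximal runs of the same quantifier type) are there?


Quantifier-type sequence: E E A A E A A A E  (A=forall, E=exists)
Group into maximal same-type runs:
  Ex2 | Ax2 | Ex1 | Ax3 | Ex1
Number of blocks = 5

5


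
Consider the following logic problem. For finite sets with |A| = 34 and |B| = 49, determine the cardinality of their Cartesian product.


The Cartesian product A x B contains all ordered pairs (a, b).
|A x B| = |A| * |B| = 34 * 49 = 1666

1666


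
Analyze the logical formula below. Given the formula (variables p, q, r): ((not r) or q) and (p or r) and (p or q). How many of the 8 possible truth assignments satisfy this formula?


Evaluate all 8 assignments for p, q, r:
p=0, q=0, r=0: 0
p=0, q=0, r=1: 0
p=0, q=1, r=0: 0
p=0, q=1, r=1: 1
p=1, q=0, r=0: 1
p=1, q=0, r=1: 0
p=1, q=1, r=0: 1
p=1, q=1, r=1: 1
Satisfying count = 4

4


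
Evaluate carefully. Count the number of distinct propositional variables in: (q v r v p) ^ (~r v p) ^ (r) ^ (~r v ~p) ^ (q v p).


Identify each variable that appears in the formula.
Variables found: p, q, r
Count = 3

3


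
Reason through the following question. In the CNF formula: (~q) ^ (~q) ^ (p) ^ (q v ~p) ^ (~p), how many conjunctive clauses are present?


A CNF formula is a conjunction of clauses.
Clauses are separated by ^.
Counting the conjuncts: 5 clauses.

5


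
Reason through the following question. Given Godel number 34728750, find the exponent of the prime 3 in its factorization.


Factorize 34728750 by dividing by 3 repeatedly.
Division steps: 3 divides 34728750 exactly 4 time(s).
Exponent of 3 = 4

4


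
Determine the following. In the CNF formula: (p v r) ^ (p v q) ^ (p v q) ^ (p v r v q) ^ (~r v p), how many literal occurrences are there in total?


Counting literals in each clause:
Clause 1: 2 literal(s)
Clause 2: 2 literal(s)
Clause 3: 2 literal(s)
Clause 4: 3 literal(s)
Clause 5: 2 literal(s)
Total = 11

11


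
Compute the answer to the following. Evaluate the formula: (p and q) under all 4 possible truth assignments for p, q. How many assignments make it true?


Check all 4 assignments:
p=0, q=0: 0
p=0, q=1: 0
p=1, q=0: 0
p=1, q=1: 1
Count of True = 1

1


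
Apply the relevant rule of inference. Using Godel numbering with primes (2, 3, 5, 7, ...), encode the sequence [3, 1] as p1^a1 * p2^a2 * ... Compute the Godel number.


Encode each element as an exponent of the corresponding prime:
  2^3 = 8
  3^1 = 3
Product = 8 * 3 = 24

24


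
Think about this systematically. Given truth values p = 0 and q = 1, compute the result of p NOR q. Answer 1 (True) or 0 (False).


p = 0, q = 1
Operation: p NOR q
Evaluate: 0 NOR 1 = 0

0


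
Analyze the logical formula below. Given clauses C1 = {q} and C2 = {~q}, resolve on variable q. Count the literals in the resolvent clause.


Remove q from C1 and ~q from C2.
C1 remainder: {}
C2 remainder: {}
Union (resolvent): {} (empty clause)
Resolvent has 0 literal(s).

0


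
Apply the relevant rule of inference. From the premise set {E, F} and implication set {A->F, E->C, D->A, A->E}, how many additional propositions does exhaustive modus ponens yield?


Initial facts: {E, F}
Apply modus ponens to closure:
  E and E->C  =>  C
Final known: {C, E, F}
New propositions: {C}
Count = 1

1


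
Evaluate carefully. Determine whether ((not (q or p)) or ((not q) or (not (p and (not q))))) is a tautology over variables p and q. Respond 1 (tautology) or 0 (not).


Check all 4 assignments:
p=0, q=0: 1
p=0, q=1: 1
p=1, q=0: 1
p=1, q=1: 1
Satisfying count = 4/4.
Tautology iff count = 4: yes.

1


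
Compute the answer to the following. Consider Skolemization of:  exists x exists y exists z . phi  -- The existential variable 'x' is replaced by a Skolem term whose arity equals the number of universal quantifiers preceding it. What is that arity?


Quantifier prefix: exists x exists y exists z
'x' is existentially quantified at position 1.
No universal quantifiers precede it.
Skolem function arity = 0 (a Skolem constant)

0


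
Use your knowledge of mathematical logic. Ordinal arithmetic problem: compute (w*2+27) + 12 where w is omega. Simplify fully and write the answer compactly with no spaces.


Compute (w*2+27) + 12.
Ordinal + is associative but NOT commutative; for finite n>0, n + w = w but w + n stays w+n.
By associativity: (w*2+27) + 12 = w*2 + (27+12) = w*2+39.
Result = w*2+39

w*2+39


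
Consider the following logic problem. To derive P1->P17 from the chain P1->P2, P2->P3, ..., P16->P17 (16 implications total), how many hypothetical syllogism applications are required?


With 16 implications in a chain connecting 17 propositions:
P1->P2, P2->P3, ..., P16->P17
Steps needed = (number of implications) - 1 = 16 - 1 = 15

15


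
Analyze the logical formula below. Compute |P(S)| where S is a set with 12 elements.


The power set of a set with n elements has 2^n elements.
|P(S)| = 2^12 = 4096

4096


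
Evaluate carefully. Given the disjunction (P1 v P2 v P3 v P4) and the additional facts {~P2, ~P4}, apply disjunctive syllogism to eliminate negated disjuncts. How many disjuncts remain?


Original disjuncts (4): P1, P2, P3, P4
Negated (eliminate): ~P2, ~P4
Remaining disjuncts: P1, P3
Count = 4 - 2 = 2

2


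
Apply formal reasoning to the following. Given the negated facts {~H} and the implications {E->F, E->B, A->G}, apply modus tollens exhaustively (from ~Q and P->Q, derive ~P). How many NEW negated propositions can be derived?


Initial negated facts: {~H}
Apply modus tollens to closure:
  (no implication fires)
Final negated: {~H}
New negations: {(none)}
Count = 0

0


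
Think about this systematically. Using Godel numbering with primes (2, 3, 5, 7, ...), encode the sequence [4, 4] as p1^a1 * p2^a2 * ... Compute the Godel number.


Encode each element as an exponent of the corresponding prime:
  2^4 = 16
  3^4 = 81
Product = 16 * 81 = 1296

1296


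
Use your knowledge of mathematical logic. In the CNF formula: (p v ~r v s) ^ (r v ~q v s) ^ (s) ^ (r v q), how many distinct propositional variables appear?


Identify each variable that appears in the formula.
Variables found: p, q, r, s
Count = 4

4


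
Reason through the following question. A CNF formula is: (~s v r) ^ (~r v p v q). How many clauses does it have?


A CNF formula is a conjunction of clauses.
Clauses are separated by ^.
Counting the conjuncts: 2 clauses.

2


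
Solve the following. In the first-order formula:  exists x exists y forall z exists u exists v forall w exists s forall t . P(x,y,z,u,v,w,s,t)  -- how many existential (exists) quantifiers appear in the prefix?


Quantifier prefix: exists x exists y forall z exists u exists v forall w exists s forall t
Mark each quantifier type:
  E E U E E U E U
Universal count = 3, Existential count = 5
Asked for existential (exists) quantifiers: 5

5


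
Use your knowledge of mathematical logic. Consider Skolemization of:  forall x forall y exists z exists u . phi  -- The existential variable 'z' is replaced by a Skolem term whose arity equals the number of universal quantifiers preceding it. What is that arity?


Quantifier prefix: forall x forall y exists z exists u
'z' is existentially quantified at position 3.
Universal variables preceding it: x, y
Skolem function arity = 2

2


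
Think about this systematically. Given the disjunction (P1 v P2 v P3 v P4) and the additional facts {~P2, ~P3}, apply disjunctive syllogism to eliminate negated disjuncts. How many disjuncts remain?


Original disjuncts (4): P1, P2, P3, P4
Negated (eliminate): ~P2, ~P3
Remaining disjuncts: P1, P4
Count = 4 - 2 = 2

2


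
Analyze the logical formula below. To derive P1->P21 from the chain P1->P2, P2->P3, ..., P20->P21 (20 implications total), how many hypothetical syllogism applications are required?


With 20 implications in a chain connecting 21 propositions:
P1->P2, P2->P3, ..., P20->P21
Steps needed = (number of implications) - 1 = 20 - 1 = 19

19


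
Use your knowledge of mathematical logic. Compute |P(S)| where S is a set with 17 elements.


The power set of a set with n elements has 2^n elements.
|P(S)| = 2^17 = 131072

131072


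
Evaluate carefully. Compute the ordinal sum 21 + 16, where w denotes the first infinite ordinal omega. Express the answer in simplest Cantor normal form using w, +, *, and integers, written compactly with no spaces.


Compute 21 + 16.
Ordinal + is associative but NOT commutative; for finite n>0, n + w = w but w + n stays w+n.
Both operands finite; ordinal + agrees with natural +: 21 + 16 = 37.
Result = 37

37


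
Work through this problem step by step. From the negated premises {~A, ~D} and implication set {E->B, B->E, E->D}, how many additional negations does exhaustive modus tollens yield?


Initial negated facts: {~A, ~D}
Apply modus tollens to closure:
  ~D and E->D  =>  ~E
  ~E and B->E  =>  ~B
Final negated: {~A, ~B, ~D, ~E}
New negations: {~B, ~E}
Count = 2

2


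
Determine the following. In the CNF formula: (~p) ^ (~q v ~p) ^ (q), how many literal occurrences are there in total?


Counting literals in each clause:
Clause 1: 1 literal(s)
Clause 2: 2 literal(s)
Clause 3: 1 literal(s)
Total = 4

4


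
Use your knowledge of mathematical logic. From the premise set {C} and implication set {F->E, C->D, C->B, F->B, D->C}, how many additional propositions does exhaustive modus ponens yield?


Initial facts: {C}
Apply modus ponens to closure:
  C and C->D  =>  D
  C and C->B  =>  B
Final known: {B, C, D}
New propositions: {B, D}
Count = 2

2


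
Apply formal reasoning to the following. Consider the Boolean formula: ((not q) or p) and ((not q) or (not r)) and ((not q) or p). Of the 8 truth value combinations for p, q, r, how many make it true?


Evaluate all 8 assignments for p, q, r:
p=0, q=0, r=0: 1
p=0, q=0, r=1: 1
p=0, q=1, r=0: 0
p=0, q=1, r=1: 0
p=1, q=0, r=0: 1
p=1, q=0, r=1: 1
p=1, q=1, r=0: 1
p=1, q=1, r=1: 0
Satisfying count = 5

5


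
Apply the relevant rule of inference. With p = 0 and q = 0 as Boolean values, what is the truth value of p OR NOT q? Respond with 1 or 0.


p = 0, q = 0
Operation: p OR NOT q
Evaluate: 0 OR NOT 0 = 1

1


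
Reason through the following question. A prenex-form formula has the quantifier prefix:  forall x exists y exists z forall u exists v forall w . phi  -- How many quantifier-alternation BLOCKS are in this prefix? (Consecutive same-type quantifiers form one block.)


Quantifier-type sequence: A E E A E A  (A=forall, E=exists)
Group into maximal same-type runs:
  Ax1 | Ex2 | Ax1 | Ex1 | Ax1
Number of blocks = 5

5


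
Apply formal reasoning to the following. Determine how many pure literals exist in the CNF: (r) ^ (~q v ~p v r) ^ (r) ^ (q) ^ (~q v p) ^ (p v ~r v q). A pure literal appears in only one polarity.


Check each variable for pure literal status:
p: mixed (not pure)
q: mixed (not pure)
r: mixed (not pure)
Pure literal count = 0

0


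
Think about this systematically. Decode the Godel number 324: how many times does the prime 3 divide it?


Factorize 324 by dividing by 3 repeatedly.
Division steps: 3 divides 324 exactly 4 time(s).
Exponent of 3 = 4

4


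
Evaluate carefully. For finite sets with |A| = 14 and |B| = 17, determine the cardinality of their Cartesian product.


The Cartesian product A x B contains all ordered pairs (a, b).
|A x B| = |A| * |B| = 14 * 17 = 238

238


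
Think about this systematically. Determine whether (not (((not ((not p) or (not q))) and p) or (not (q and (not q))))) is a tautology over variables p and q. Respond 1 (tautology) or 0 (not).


Check all 4 assignments:
p=0, q=0: 0
p=0, q=1: 0
p=1, q=0: 0
p=1, q=1: 0
Satisfying count = 0/4.
Tautology iff count = 4: no.

0


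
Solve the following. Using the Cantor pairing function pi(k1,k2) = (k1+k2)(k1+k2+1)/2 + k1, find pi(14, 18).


k1 + k2 = 32
(k1+k2)(k1+k2+1)/2 = 32 * 33 / 2 = 528
pi = 528 + 14 = 542

542


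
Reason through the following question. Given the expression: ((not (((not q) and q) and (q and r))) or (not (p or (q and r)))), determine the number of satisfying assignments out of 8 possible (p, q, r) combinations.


Check all 8 assignments:
p=0, q=0, r=0: 1
p=0, q=0, r=1: 1
p=0, q=1, r=0: 1
p=0, q=1, r=1: 1
p=1, q=0, r=0: 1
p=1, q=0, r=1: 1
p=1, q=1, r=0: 1
p=1, q=1, r=1: 1
Count of True = 8

8


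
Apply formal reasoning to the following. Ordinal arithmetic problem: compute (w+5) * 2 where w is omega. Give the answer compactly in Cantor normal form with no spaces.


Compute (w+5) * 2.
Ordinal * is associative and left-distributive over +, but NOT commutative; for finite n>1, n*w = w but w*n stays w*n.
(w+5) * 2 = (w+5) repeated 2 times. Each intermediate +5 is absorbed by the following w; only the last survives: w*2+5.
Result = w*2+5

w*2+5


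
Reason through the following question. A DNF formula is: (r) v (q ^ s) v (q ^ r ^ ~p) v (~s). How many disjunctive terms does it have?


A DNF formula is a disjunction of terms (conjunctions).
Terms are separated by v.
Counting the disjuncts: 4 terms.

4


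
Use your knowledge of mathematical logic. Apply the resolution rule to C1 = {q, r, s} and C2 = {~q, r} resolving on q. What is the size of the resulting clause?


Remove q from C1 and ~q from C2.
C1 remainder: {r, s}
C2 remainder: {r}
Union (resolvent): {r, s}
Resolvent has 2 literal(s).

2


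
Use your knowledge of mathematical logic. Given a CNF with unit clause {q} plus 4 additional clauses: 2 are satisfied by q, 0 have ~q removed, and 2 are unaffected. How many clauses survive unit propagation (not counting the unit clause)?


Satisfied (removed): 2
Shortened (remain): 0
Unchanged (remain): 2
Remaining = 0 + 2 = 2

2


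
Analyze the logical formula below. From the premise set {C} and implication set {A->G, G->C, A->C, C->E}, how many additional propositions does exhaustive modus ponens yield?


Initial facts: {C}
Apply modus ponens to closure:
  C and C->E  =>  E
Final known: {C, E}
New propositions: {E}
Count = 1

1


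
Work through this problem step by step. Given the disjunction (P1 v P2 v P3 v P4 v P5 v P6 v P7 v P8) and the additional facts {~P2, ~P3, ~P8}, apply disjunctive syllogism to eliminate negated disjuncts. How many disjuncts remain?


Original disjuncts (8): P1, P2, P3, P4, P5, P6, P7, P8
Negated (eliminate): ~P2, ~P3, ~P8
Remaining disjuncts: P1, P4, P5, P6, P7
Count = 8 - 3 = 5

5


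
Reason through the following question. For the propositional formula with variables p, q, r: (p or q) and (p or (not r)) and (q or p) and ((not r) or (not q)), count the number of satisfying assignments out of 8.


Evaluate all 8 assignments for p, q, r:
p=0, q=0, r=0: 0
p=0, q=0, r=1: 0
p=0, q=1, r=0: 1
p=0, q=1, r=1: 0
p=1, q=0, r=0: 1
p=1, q=0, r=1: 1
p=1, q=1, r=0: 1
p=1, q=1, r=1: 0
Satisfying count = 4

4


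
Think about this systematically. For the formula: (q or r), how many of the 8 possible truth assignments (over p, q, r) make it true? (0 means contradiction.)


Check all 8 assignments:
p=0, q=0, r=0: 0
p=0, q=0, r=1: 1
p=0, q=1, r=0: 1
p=0, q=1, r=1: 1
p=1, q=0, r=0: 0
p=1, q=0, r=1: 1
p=1, q=1, r=0: 1
p=1, q=1, r=1: 1
Count of True = 6

6


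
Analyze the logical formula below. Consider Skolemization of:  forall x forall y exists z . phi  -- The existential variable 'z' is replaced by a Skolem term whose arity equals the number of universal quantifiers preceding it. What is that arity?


Quantifier prefix: forall x forall y exists z
'z' is existentially quantified at position 3.
Universal variables preceding it: x, y
Skolem function arity = 2

2


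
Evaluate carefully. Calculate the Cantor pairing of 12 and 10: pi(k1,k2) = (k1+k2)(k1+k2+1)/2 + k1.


k1 + k2 = 22
(k1+k2)(k1+k2+1)/2 = 22 * 23 / 2 = 253
pi = 253 + 12 = 265

265


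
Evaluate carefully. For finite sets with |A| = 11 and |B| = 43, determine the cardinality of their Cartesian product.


The Cartesian product A x B contains all ordered pairs (a, b).
|A x B| = |A| * |B| = 11 * 43 = 473

473


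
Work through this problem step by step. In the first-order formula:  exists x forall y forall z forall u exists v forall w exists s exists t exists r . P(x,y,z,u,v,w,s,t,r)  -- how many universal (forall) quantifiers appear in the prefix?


Quantifier prefix: exists x forall y forall z forall u exists v forall w exists s exists t exists r
Mark each quantifier type:
  E U U U E U E E E
Universal count = 4, Existential count = 5
Asked for universal (forall) quantifiers: 4

4


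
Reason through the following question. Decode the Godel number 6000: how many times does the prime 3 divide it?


Factorize 6000 by dividing by 3 repeatedly.
Division steps: 3 divides 6000 exactly 1 time(s).
Exponent of 3 = 1

1


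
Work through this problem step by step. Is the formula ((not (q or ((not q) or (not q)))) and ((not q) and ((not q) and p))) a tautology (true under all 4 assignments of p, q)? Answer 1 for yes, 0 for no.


Check all 4 assignments:
p=0, q=0: 0
p=0, q=1: 0
p=1, q=0: 0
p=1, q=1: 0
Satisfying count = 0/4.
Tautology iff count = 4: no.

0


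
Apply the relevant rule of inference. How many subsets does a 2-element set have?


The power set of a set with n elements has 2^n elements.
|P(S)| = 2^2 = 4

4


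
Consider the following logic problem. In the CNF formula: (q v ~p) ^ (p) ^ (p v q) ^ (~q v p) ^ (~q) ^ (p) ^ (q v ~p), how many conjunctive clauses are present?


A CNF formula is a conjunction of clauses.
Clauses are separated by ^.
Counting the conjuncts: 7 clauses.

7


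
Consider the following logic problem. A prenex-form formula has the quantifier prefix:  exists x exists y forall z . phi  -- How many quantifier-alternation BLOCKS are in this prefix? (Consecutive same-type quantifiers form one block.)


Quantifier-type sequence: E E A  (A=forall, E=exists)
Group into maximal same-type runs:
  Ex2 | Ax1
Number of blocks = 2

2


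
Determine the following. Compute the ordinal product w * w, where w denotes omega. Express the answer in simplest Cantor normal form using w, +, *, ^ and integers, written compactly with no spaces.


Compute w * w.
Ordinal * is associative and left-distributive over +, but NOT commutative; for finite n>1, n*w = w but w*n stays w*n.
w * w = w^2 by definition.
Result = w^2

w^2


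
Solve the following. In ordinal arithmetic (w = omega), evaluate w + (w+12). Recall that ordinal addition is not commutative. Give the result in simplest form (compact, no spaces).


Compute w + (w+12).
Ordinal + is associative but NOT commutative; for finite n>0, n + w = w but w + n stays w+n.
w + (w+12) = (w+w) + 12 = w*2+12.
Result = w*2+12

w*2+12


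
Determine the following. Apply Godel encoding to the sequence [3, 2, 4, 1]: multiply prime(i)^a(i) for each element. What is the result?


Encode each element as an exponent of the corresponding prime:
  2^3 = 8
  3^2 = 9
  5^4 = 625
  7^1 = 7
Product = 8 * 9 * 625 * 7 = 315000

315000


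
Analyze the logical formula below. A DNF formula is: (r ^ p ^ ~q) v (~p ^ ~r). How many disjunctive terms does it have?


A DNF formula is a disjunction of terms (conjunctions).
Terms are separated by v.
Counting the disjuncts: 2 terms.

2


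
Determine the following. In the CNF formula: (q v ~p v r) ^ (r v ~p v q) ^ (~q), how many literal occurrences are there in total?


Counting literals in each clause:
Clause 1: 3 literal(s)
Clause 2: 3 literal(s)
Clause 3: 1 literal(s)
Total = 7

7


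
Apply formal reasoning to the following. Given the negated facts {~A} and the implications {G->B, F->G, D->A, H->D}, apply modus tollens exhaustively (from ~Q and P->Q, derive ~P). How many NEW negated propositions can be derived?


Initial negated facts: {~A}
Apply modus tollens to closure:
  ~A and D->A  =>  ~D
  ~D and H->D  =>  ~H
Final negated: {~A, ~D, ~H}
New negations: {~D, ~H}
Count = 2

2


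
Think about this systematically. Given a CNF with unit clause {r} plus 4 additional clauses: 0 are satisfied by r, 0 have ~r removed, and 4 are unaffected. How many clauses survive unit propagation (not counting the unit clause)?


Satisfied (removed): 0
Shortened (remain): 0
Unchanged (remain): 4
Remaining = 0 + 4 = 4

4


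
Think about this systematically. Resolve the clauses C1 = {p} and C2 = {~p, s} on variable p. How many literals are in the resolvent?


Remove p from C1 and ~p from C2.
C1 remainder: {}
C2 remainder: {s}
Union (resolvent): {s}
Resolvent has 1 literal(s).

1


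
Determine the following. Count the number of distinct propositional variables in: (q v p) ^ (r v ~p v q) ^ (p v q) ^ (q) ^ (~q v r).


Identify each variable that appears in the formula.
Variables found: p, q, r
Count = 3

3


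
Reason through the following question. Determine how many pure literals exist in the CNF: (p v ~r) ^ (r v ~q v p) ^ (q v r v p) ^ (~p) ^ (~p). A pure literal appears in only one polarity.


Check each variable for pure literal status:
p: mixed (not pure)
q: mixed (not pure)
r: mixed (not pure)
Pure literal count = 0

0


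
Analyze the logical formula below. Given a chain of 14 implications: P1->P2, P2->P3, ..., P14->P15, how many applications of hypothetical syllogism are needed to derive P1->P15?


With 14 implications in a chain connecting 15 propositions:
P1->P2, P2->P3, ..., P14->P15
Steps needed = (number of implications) - 1 = 14 - 1 = 13

13


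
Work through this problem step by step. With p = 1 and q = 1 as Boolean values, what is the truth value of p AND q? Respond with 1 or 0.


p = 1, q = 1
Operation: p AND q
Evaluate: 1 AND 1 = 1

1


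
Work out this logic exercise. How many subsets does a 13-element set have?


The power set of a set with n elements has 2^n elements.
|P(S)| = 2^13 = 8192

8192


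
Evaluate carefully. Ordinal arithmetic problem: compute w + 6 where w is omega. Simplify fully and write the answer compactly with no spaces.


Compute w + 6.
Ordinal + is associative but NOT commutative; for finite n>0, n + w = w but w + n stays w+n.
w + 6 is already in normal form (a successor ordinal beyond w).
Result = w+6

w+6


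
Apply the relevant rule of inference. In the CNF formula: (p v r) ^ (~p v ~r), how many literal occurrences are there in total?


Counting literals in each clause:
Clause 1: 2 literal(s)
Clause 2: 2 literal(s)
Total = 4

4
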